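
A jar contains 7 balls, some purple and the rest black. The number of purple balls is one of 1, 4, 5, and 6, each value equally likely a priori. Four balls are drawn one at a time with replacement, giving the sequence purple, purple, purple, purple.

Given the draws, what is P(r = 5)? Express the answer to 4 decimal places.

Under each hypothesis, the probability of the observed sequence is: P(data | r = 1) = (1/7)(1/7)(1/7)(1/7) = 0.00041649; P(data | r = 4) = (4/7)(4/7)(4/7)(4/7) = 0.10662; P(data | r = 5) = (5/7)(5/7)(5/7)(5/7) = 0.26031; P(data | r = 6) = (6/7)(6/7)(6/7)(6/7) = 0.53978.
The prior-weighted likelihoods are 1/4 · 0.00041649 = 0.00010412, 1/4 · 0.10662 = 0.026656, 1/4 · 0.26031 = 0.065077, 1/4 · 0.53978 = 0.13494; summing to 0.22678.
By Bayes' rule, P(r = 5 | data) = (0.065077) / (0.22678) = 0.28696.

0.2870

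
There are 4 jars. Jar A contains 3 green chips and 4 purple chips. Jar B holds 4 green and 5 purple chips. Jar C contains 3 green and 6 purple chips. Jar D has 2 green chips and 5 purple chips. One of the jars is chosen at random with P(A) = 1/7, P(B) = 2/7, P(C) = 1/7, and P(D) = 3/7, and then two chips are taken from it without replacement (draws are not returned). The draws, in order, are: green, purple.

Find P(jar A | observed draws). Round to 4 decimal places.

0.1582

Under each hypothesis, the probability of the observed sequence is: P(data | jar A) = (3/7)(4/6) = 2/7; P(data | jar B) = (4/9)(5/8) = 5/18; P(data | jar C) = (3/9)(6/8) = 1/4; P(data | jar D) = (2/7)(5/6) = 5/21.
Weighting by the prior gives 1/7 · 2/7 = 2/49, 2/7 · 5/18 = 5/63, 1/7 · 1/4 = 1/28, 3/7 · 5/21 = 5/49; summing to 65/252.
Therefore the posterior P(jar A | data) = (2/49) / (65/252) = 72/455.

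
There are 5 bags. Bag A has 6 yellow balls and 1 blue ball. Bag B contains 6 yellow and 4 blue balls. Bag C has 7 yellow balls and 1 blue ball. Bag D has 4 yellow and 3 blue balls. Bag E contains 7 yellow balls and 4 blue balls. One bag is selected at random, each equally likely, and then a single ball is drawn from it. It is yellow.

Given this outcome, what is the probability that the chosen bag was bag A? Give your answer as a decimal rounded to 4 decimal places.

0.2421

The likelihood of this draw under each hypothesis: P(data | bag A) = (6/7) = 0.85714; P(data | bag B) = (6/10) = 0.6; P(data | bag C) = (7/8) = 0.875; P(data | bag D) = (4/7) = 0.57143; P(data | bag E) = (7/11) = 0.63636.
Weighting by the prior gives 1/5 · 0.85714 = 0.17143, 1/5 · 0.6 = 0.12, 1/5 · 0.875 = 0.175, 1/5 · 0.57143 = 0.11429, 1/5 · 0.63636 = 0.12727; with total 0.70799.
By Bayes' rule, P(bag A | data) = (0.17143) / (0.70799) = 0.24214.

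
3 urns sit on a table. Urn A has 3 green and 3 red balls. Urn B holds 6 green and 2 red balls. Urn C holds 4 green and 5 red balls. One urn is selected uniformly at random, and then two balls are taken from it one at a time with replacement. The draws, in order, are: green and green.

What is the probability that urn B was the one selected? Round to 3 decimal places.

Compute the likelihood of the observed sequence for each case: P(data | urn A) = (3/6)(3/6) = 0.25; P(data | urn B) = (6/8)(6/8) = 0.5625; P(data | urn C) = (4/9)(4/9) = 0.19753.
Multiplying each by its prior: 1/3 · 0.25 = 0.083333, 1/3 · 0.5625 = 0.1875, 1/3 · 0.19753 = 0.065844; summing to 0.33668.
So P(urn B | data) = (0.1875) / (0.33668) = 0.55691.

0.557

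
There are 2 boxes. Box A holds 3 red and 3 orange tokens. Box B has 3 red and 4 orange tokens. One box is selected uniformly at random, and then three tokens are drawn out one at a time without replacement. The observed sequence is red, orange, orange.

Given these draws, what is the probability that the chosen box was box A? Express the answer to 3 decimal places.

The likelihood of the observed sequence under each hypothesis: P(data | box A) = (3/6)(3/5)(2/4) = 3/20; P(data | box B) = (3/7)(4/6)(3/5) = 6/35.
Multiplying each by its prior: 1/2 · 3/20 = 3/40, 1/2 · 6/35 = 3/35; summing to 9/56.
Therefore the posterior P(box A | data) = (3/40) / (9/56) = 7/15.

0.467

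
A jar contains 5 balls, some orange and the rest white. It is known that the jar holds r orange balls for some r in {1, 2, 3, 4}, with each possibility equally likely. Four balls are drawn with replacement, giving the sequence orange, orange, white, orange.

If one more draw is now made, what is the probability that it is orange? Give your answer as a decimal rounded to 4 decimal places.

Compute the likelihood of the observed sequence for each case: P(data | r = 1) = (1/5)(1/5)(4/5)(1/5) = 0.0064; P(data | r = 2) = (2/5)(2/5)(3/5)(2/5) = 0.0384; P(data | r = 3) = (3/5)(3/5)(2/5)(3/5) = 0.0864; P(data | r = 4) = (4/5)(4/5)(1/5)(4/5) = 0.1024.
Multiplying each by its prior: 1/4 · 0.0064 = 0.0016, 1/4 · 0.0384 = 0.0096, 1/4 · 0.0864 = 0.0216, 1/4 · 0.1024 = 0.0256; with total 0.0584.
The posterior is then P(r = 1 | data) = 0.027397, P(r = 2 | data) = 0.16438, P(r = 3 | data) = 0.36986, P(r = 4 | data) = 0.43836.
The predictive probability is P(orange next | data) = (1/5)(0.027397) + (2/5)(0.16438) + (3/5)(0.36986) + (4/5)(0.43836) = 0.64384.

0.6438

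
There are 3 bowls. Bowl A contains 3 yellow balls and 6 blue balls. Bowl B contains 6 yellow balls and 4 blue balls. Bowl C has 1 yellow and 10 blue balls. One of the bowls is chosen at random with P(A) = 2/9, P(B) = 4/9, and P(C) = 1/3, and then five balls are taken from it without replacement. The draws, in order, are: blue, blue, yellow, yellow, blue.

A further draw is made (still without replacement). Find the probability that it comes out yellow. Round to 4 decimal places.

Under each hypothesis, the probability of the observed sequence is: P(data | bowl A) = (6/9)(5/8)(3/7)(2/6)(4/5) = 1/21; P(data | bowl B) = (4/10)(3/9)(6/8)(5/7)(2/6) = 1/42; P(data | bowl C) = (10/11)(9/10)(1/9)(0/8) = 0.
The prior-weighted likelihoods are 2/9 · 1/21 = 2/189, 4/9 · 1/42 = 2/189, 1/3 · 0 = 0; summing to 4/189.
Normalising, the posterior is P(bowl A | data) = 1/2, P(bowl B | data) = 1/2, P(bowl C | data) = 0.
So P(yellow next | data) = Σ P(yellow next | H) P(H | data) = (1/4)(1/2) + (4/5)(1/2) = 21/40.

0.5250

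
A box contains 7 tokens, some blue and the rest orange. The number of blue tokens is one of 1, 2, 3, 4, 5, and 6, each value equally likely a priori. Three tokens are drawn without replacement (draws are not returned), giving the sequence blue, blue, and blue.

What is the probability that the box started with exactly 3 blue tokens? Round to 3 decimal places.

Compute the likelihood of the observed sequence for each case: P(data | r = 1) = (1/7)(0/6) = 0; P(data | r = 2) = (2/7)(1/6)(0/5) = 0; P(data | r = 3) = (3/7)(2/6)(1/5) = 1/35; P(data | r = 4) = (4/7)(3/6)(2/5) = 4/35; P(data | r = 5) = (5/7)(4/6)(3/5) = 2/7; P(data | r = 6) = (6/7)(5/6)(4/5) = 4/7.
Multiplying each by its prior: 1/6 · 0 = 0, 1/6 · 0 = 0, 1/6 · 1/35 = 1/210, 1/6 · 4/35 = 2/105, 1/6 · 2/7 = 1/21, 1/6 · 4/7 = 2/21; summing to 1/6.
Hence P(r = 3 | data) = (1/210) / (1/6) = 1/35.

0.029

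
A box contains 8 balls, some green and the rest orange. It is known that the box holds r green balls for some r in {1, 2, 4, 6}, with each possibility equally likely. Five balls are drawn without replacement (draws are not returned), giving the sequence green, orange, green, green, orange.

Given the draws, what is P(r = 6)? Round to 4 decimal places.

0.4545

For each hypothesis, P(data | H) works out to: P(data | r = 1) = (1/8)(7/7)(0/6) = 0; P(data | r = 2) = (2/8)(6/7)(1/6)(0/5) = 0; P(data | r = 4) = (4/8)(4/7)(3/6)(2/5)(3/4) = 3/70; P(data | r = 6) = (6/8)(2/7)(5/6)(4/5)(1/4) = 1/28.
Weighting by the prior gives 1/4 · 0 = 0, 1/4 · 0 = 0, 1/4 · 3/70 = 3/280, 1/4 · 1/28 = 1/112; with total 11/560.
By Bayes' rule, P(r = 6 | data) = (1/112) / (11/560) = 5/11.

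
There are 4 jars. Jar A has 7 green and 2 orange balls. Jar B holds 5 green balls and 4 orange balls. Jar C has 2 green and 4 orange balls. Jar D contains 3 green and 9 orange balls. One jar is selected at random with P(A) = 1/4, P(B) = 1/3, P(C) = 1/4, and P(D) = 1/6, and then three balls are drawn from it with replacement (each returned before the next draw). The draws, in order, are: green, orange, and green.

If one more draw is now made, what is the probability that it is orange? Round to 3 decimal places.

0.435

For each hypothesis, P(data | H) works out to: P(data | jar A) = (7/9)(2/9)(7/9) = 0.13443; P(data | jar B) = (5/9)(4/9)(5/9) = 0.13717; P(data | jar C) = (2/6)(4/6)(2/6) = 0.074074; P(data | jar D) = (3/12)(9/12)(3/12) = 0.046875.
Weighting by the prior gives 1/4 · 0.13443 = 0.033608, 1/3 · 0.13717 = 0.045725, 1/4 · 0.074074 = 0.018519, 1/6 · 0.046875 = 0.0078125; summing to 0.10566.
Dividing through by the total gives posterior P(jar A | data) = 0.31806, P(jar B | data) = 0.43274, P(jar C | data) = 0.17526, P(jar D | data) = 0.073938.
The predictive probability is P(orange next | data) = (2/9)(0.31806) + (4/9)(0.43274) + (2/3)(0.17526) + (3/4)(0.073938) = 0.4353.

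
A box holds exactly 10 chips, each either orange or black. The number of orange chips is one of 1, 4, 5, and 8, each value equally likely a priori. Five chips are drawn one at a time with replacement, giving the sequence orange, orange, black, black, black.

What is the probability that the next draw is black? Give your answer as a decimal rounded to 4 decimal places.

The likelihood of the observed sequence under each hypothesis: P(data | r = 1) = (1/10)(1/10)(9/10)(9/10)(9/10) = 0.00729; P(data | r = 4) = (4/10)(4/10)(6/10)(6/10)(6/10) = 0.03456; P(data | r = 5) = (5/10)(5/10)(5/10)(5/10)(5/10) = 0.03125; P(data | r = 8) = (8/10)(8/10)(2/10)(2/10)(2/10) = 0.00512.
Multiplying each by its prior: 1/4 · 0.00729 = 0.0018225, 1/4 · 0.03456 = 0.00864, 1/4 · 0.03125 = 0.0078125, 1/4 · 0.00512 = 0.00128; summing to 0.019555.
Dividing through by the total gives posterior P(r = 1 | data) = 0.093199, P(r = 4 | data) = 0.44183, P(r = 5 | data) = 0.39951, P(r = 8 | data) = 0.065456.
So P(black next | data) = Σ P(black next | H) P(H | data) = (9/10)(0.093199) + (3/5)(0.44183) + (1/2)(0.39951) + (1/5)(0.065456) = 0.56183.

0.5618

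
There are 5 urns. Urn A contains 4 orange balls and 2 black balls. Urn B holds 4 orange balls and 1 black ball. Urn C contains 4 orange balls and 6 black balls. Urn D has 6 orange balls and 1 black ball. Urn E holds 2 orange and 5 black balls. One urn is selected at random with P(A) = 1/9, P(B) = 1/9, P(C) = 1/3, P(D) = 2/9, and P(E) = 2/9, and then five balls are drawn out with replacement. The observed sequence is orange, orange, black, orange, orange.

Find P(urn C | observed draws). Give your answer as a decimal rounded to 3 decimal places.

0.129

For each hypothesis, P(data | H) works out to: P(data | urn A) = (4/6)(4/6)(2/6)(4/6)(4/6) = 0.065844; P(data | urn B) = (4/5)(4/5)(1/5)(4/5)(4/5) = 0.08192; P(data | urn C) = (4/10)(4/10)(6/10)(4/10)(4/10) = 0.01536; P(data | urn D) = (6/7)(6/7)(1/7)(6/7)(6/7) = 0.077111; P(data | urn E) = (2/7)(2/7)(5/7)(2/7)(2/7) = 0.0047599.
Multiplying each by its prior: 1/9 · 0.065844 = 0.007316, 1/9 · 0.08192 = 0.0091022, 1/3 · 0.01536 = 0.00512, 2/9 · 0.077111 = 0.017136, 2/9 · 0.0047599 = 0.0010578; summing to 0.039732.
By Bayes' rule, P(urn C | data) = (0.00512) / (0.039732) = 0.12886.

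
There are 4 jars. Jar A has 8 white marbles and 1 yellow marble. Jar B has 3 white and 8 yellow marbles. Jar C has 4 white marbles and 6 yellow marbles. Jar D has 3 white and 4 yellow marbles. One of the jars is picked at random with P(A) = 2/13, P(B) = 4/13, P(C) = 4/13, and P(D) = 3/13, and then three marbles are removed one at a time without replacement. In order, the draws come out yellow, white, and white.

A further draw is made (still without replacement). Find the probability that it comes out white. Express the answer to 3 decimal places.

0.385

For each hypothesis, P(data | H) works out to: P(data | jar A) = (1/9)(8/8)(7/7) = 0.11111; P(data | jar B) = (8/11)(3/10)(2/9) = 0.048485; P(data | jar C) = (6/10)(4/9)(3/8) = 0.1; P(data | jar D) = (4/7)(3/6)(2/5) = 0.11429.
Multiplying each by its prior: 2/13 · 0.11111 = 0.017094, 4/13 · 0.048485 = 0.014918, 4/13 · 0.1 = 0.030769, 3/13 · 0.11429 = 0.026374; summing to 0.089155.
Dividing through by the total gives posterior P(jar A | data) = 0.19173, P(jar B | data) = 0.16733, P(jar C | data) = 0.34512, P(jar D | data) = 0.29582.
Averaging over the posterior, P(white next | data) = (1)(0.19173) + (1/8)(0.16733) + (2/7)(0.34512) + (1/4)(0.29582) = 0.38521.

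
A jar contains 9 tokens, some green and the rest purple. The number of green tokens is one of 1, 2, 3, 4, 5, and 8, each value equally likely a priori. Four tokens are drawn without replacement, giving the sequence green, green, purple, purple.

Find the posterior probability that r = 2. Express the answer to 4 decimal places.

Compute the likelihood of the observed sequence for each case: P(data | r = 1) = (1/9)(0/8) = 0; P(data | r = 2) = (2/9)(1/8)(7/7)(6/6) = 1/36; P(data | r = 3) = (3/9)(2/8)(6/7)(5/6) = 5/84; P(data | r = 4) = (4/9)(3/8)(5/7)(4/6) = 5/63; P(data | r = 5) = (5/9)(4/8)(4/7)(3/6) = 5/63; P(data | r = 8) = (8/9)(7/8)(1/7)(0/6) = 0.
Weighting by the prior gives 1/6 · 0 = 0, 1/6 · 1/36 = 1/216, 1/6 · 5/84 = 5/504, 1/6 · 5/63 = 5/378, 1/6 · 5/63 = 5/378, 1/6 · 0 = 0; these sum to 31/756.
Hence P(r = 2 | data) = (1/216) / (31/756) = 7/62.

0.1129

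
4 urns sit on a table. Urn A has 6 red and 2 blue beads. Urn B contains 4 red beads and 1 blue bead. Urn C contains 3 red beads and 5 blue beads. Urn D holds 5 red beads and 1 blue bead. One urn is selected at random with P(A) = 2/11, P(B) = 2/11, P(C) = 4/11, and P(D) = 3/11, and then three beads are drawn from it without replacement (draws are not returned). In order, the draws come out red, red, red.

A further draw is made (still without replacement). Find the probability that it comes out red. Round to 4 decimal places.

0.5926

Under each hypothesis, the probability of the observed sequence is: P(data | urn A) = (6/8)(5/7)(4/6) = 5/14; P(data | urn B) = (4/5)(3/4)(2/3) = 2/5; P(data | urn C) = (3/8)(2/7)(1/6) = 1/56; P(data | urn D) = (5/6)(4/5)(3/4) = 1/2.
Multiplying each by its prior: 2/11 · 5/14 = 5/77, 2/11 · 2/5 = 4/55, 4/11 · 1/56 = 1/154, 3/11 · 1/2 = 3/22; these sum to 108/385.
The posterior is then P(urn A | data) = 25/108, P(urn B | data) = 7/27, P(urn C | data) = 5/216, P(urn D | data) = 35/72.
So P(red next | data) = Σ P(red next | H) P(H | data) = (3/5)(25/108) + (1/2)(7/27) + (0)(5/216) + (2/3)(35/72) = 16/27.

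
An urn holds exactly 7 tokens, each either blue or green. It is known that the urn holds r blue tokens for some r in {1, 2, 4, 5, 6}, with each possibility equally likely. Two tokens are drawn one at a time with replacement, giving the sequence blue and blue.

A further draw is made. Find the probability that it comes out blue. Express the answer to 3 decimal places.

For each hypothesis, P(data | H) works out to: P(data | r = 1) = (1/7)(1/7) = 1/49; P(data | r = 2) = (2/7)(2/7) = 4/49; P(data | r = 4) = (4/7)(4/7) = 16/49; P(data | r = 5) = (5/7)(5/7) = 25/49; P(data | r = 6) = (6/7)(6/7) = 36/49.
Multiplying each by its prior: 1/5 · 1/49 = 1/245, 1/5 · 4/49 = 4/245, 1/5 · 16/49 = 16/245, 1/5 · 25/49 = 5/49, 1/5 · 36/49 = 36/245; summing to 82/245.
Normalising, the posterior is P(r = 1 | data) = 1/82, P(r = 2 | data) = 2/41, P(r = 4 | data) = 8/41, P(r = 5 | data) = 25/82, P(r = 6 | data) = 18/41.
So P(blue next | data) = Σ P(blue next | H) P(H | data) = (1/7)(1/82) + (2/7)(2/41) + (4/7)(8/41) + (5/7)(25/82) + (6/7)(18/41) = 207/287.

0.721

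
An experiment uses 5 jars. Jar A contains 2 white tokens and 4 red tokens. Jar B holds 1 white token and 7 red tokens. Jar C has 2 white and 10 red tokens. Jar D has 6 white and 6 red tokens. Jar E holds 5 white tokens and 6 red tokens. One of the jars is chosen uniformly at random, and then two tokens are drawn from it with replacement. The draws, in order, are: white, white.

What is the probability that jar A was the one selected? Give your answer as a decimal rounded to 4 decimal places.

Compute the likelihood of the observed sequence for each case: P(data | jar A) = (2/6)(2/6) = 0.11111; P(data | jar B) = (1/8)(1/8) = 0.015625; P(data | jar C) = (2/12)(2/12) = 0.027778; P(data | jar D) = (6/12)(6/12) = 0.25; P(data | jar E) = (5/11)(5/11) = 0.20661.
Weighting by the prior gives 1/5 · 0.11111 = 0.022222, 1/5 · 0.015625 = 0.003125, 1/5 · 0.027778 = 0.0055556, 1/5 · 0.25 = 0.05, 1/5 · 0.20661 = 0.041322; these sum to 0.12223.
By Bayes' rule, P(jar A | data) = (0.022222) / (0.12223) = 0.18181.

0.1818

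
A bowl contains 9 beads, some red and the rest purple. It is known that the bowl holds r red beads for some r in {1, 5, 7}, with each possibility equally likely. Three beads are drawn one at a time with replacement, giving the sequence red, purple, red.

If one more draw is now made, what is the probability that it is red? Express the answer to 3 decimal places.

The likelihood of the observed sequence under each hypothesis: P(data | r = 1) = (1/9)(8/9)(1/9) = 0.010974; P(data | r = 5) = (5/9)(4/9)(5/9) = 0.13717; P(data | r = 7) = (7/9)(2/9)(7/9) = 0.13443.
Multiplying each by its prior: 1/3 · 0.010974 = 0.003658, 1/3 · 0.13717 = 0.045725, 1/3 · 0.13443 = 0.04481; these sum to 0.094193.
Dividing through by the total gives posterior P(r = 1 | data) = 0.038835, P(r = 5 | data) = 0.48544, P(r = 7 | data) = 0.47573.
So P(red next | data) = Σ P(red next | H) P(H | data) = (1/9)(0.038835) + (5/9)(0.48544) + (7/9)(0.47573) = 0.64401.

0.644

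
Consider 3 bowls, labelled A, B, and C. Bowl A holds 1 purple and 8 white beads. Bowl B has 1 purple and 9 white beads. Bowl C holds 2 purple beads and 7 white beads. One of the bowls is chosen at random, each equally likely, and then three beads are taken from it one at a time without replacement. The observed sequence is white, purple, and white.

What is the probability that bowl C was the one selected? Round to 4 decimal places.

0.4412

For each hypothesis, P(data | H) works out to: P(data | bowl A) = (8/9)(1/8)(7/7) = 1/9; P(data | bowl B) = (9/10)(1/9)(8/8) = 1/10; P(data | bowl C) = (7/9)(2/8)(6/7) = 1/6.
The prior-weighted likelihoods are 1/3 · 1/9 = 1/27, 1/3 · 1/10 = 1/30, 1/3 · 1/6 = 1/18; with total 17/135.
So P(bowl C | data) = (1/18) / (17/135) = 15/34.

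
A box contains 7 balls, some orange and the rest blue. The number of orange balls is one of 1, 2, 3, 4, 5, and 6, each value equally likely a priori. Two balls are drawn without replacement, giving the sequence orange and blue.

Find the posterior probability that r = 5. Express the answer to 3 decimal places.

For each hypothesis, P(data | H) works out to: P(data | r = 1) = (1/7)(6/6) = 1/7; P(data | r = 2) = (2/7)(5/6) = 5/21; P(data | r = 3) = (3/7)(4/6) = 2/7; P(data | r = 4) = (4/7)(3/6) = 2/7; P(data | r = 5) = (5/7)(2/6) = 5/21; P(data | r = 6) = (6/7)(1/6) = 1/7.
The prior-weighted likelihoods are 1/6 · 1/7 = 1/42, 1/6 · 5/21 = 5/126, 1/6 · 2/7 = 1/21, 1/6 · 2/7 = 1/21, 1/6 · 5/21 = 5/126, 1/6 · 1/7 = 1/42; summing to 2/9.
So P(r = 5 | data) = (5/126) / (2/9) = 5/28.

0.179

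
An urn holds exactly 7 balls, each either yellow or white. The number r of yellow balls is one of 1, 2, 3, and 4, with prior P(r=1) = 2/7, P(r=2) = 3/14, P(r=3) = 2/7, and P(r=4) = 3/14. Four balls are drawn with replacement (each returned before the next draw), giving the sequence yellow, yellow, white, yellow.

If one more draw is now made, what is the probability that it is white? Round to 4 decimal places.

The likelihood of the observed sequence under each hypothesis: P(data | r = 1) = (1/7)(1/7)(6/7)(1/7) = 0.002499; P(data | r = 2) = (2/7)(2/7)(5/7)(2/7) = 0.01666; P(data | r = 3) = (3/7)(3/7)(4/7)(3/7) = 0.044981; P(data | r = 4) = (4/7)(4/7)(3/7)(4/7) = 0.079967.
Multiplying each by its prior: 2/7 · 0.002499 = 0.00071399, 3/14 · 0.01666 = 0.0035699, 2/7 · 0.044981 = 0.012852, 3/14 · 0.079967 = 0.017136; summing to 0.034271.
Dividing through by the total gives posterior P(r = 1 | data) = 0.020833, P(r = 2 | data) = 0.10417, P(r = 3 | data) = 0.375, P(r = 4 | data) = 0.5.
So P(white next | data) = Σ P(white next | H) P(H | data) = (6/7)(0.020833) + (5/7)(0.10417) + (4/7)(0.375) + (3/7)(0.5) = 0.52083.

0.5208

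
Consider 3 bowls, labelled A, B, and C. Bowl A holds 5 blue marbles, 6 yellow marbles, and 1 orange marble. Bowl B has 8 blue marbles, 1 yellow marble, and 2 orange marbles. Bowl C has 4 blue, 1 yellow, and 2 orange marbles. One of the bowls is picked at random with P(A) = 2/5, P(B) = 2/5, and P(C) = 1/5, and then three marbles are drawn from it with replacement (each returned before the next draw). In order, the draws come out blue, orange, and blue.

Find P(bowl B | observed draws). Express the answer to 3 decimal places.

Under each hypothesis, the probability of the observed sequence is: P(data | bowl A) = (5/12)(1/12)(5/12) = 0.014468; P(data | bowl B) = (8/11)(2/11)(8/11) = 0.096168; P(data | bowl C) = (4/7)(2/7)(4/7) = 0.093294.
Weighting by the prior gives 2/5 · 0.014468 = 0.005787, 2/5 · 0.096168 = 0.038467, 1/5 · 0.093294 = 0.018659; with total 0.062913.
Hence P(bowl B | data) = (0.038467) / (0.062913) = 0.61143.

0.611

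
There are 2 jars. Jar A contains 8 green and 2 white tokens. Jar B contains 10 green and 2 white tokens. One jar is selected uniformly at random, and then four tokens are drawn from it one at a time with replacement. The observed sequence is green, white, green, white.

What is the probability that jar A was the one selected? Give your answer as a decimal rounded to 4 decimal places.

The likelihood of the observed sequence under each hypothesis: P(data | jar A) = (8/10)(2/10)(8/10)(2/10) = 0.0256; P(data | jar B) = (10/12)(2/12)(10/12)(2/12) = 0.01929.
The prior-weighted likelihoods are 1/2 · 0.0256 = 0.0128, 1/2 · 0.01929 = 0.0096451; these sum to 0.022445.
By Bayes' rule, P(jar A | data) = (0.0128) / (0.022445) = 0.57028.

0.5703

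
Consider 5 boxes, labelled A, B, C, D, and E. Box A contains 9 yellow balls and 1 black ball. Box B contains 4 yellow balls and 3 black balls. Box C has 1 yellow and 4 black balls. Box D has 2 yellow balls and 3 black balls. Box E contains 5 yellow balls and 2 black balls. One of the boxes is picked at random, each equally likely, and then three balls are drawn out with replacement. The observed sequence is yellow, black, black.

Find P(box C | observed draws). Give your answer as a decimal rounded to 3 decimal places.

0.288

Under each hypothesis, the probability of the observed sequence is: P(data | box A) = (9/10)(1/10)(1/10) = 0.009; P(data | box B) = (4/7)(3/7)(3/7) = 0.10496; P(data | box C) = (1/5)(4/5)(4/5) = 0.128; P(data | box D) = (2/5)(3/5)(3/5) = 0.144; P(data | box E) = (5/7)(2/7)(2/7) = 0.058309.
The prior-weighted likelihoods are 1/5 · 0.009 = 0.0018, 1/5 · 0.10496 = 0.020991, 1/5 · 0.128 = 0.0256, 1/5 · 0.144 = 0.0288, 1/5 · 0.058309 = 0.011662; these sum to 0.088853.
Therefore the posterior P(box C | data) = (0.0256) / (0.088853) = 0.28812.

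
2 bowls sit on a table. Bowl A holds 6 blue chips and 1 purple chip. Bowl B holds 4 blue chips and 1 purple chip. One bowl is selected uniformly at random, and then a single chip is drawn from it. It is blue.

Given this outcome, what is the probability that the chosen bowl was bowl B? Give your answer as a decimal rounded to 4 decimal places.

0.4828

Under each hypothesis, the probability of this draw is: P(data | bowl A) = (6/7) = 6/7; P(data | bowl B) = (4/5) = 4/5.
Weighting by the prior gives 1/2 · 6/7 = 3/7, 1/2 · 4/5 = 2/5; summing to 29/35.
By Bayes' rule, P(bowl B | data) = (2/5) / (29/35) = 14/29.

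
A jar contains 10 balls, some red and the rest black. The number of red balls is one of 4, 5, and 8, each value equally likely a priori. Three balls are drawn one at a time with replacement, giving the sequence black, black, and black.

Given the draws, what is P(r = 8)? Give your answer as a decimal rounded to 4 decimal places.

For each hypothesis, P(data | H) works out to: P(data | r = 4) = (6/10)(6/10)(6/10) = 0.216; P(data | r = 5) = (5/10)(5/10)(5/10) = 0.125; P(data | r = 8) = (2/10)(2/10)(2/10) = 0.008.
The prior-weighted likelihoods are 1/3 · 0.216 = 0.072, 1/3 · 0.125 = 0.041667, 1/3 · 0.008 = 0.0026667; summing to 0.11633.
Therefore the posterior P(r = 8 | data) = (0.0026667) / (0.11633) = 0.022923.

0.0229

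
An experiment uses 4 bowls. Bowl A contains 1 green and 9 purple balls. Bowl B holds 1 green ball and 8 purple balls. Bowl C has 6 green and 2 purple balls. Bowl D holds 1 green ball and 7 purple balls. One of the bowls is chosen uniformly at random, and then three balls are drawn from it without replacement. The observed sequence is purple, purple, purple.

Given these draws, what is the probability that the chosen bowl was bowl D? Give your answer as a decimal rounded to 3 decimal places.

Under each hypothesis, the probability of the observed sequence is: P(data | bowl A) = (9/10)(8/9)(7/8) = 7/10; P(data | bowl B) = (8/9)(7/8)(6/7) = 2/3; P(data | bowl C) = (2/8)(1/7)(0/6) = 0; P(data | bowl D) = (7/8)(6/7)(5/6) = 5/8.
The prior-weighted likelihoods are 1/4 · 7/10 = 7/40, 1/4 · 2/3 = 1/6, 1/4 · 0 = 0, 1/4 · 5/8 = 5/32; summing to 239/480.
So P(bowl D | data) = (5/32) / (239/480) = 75/239.

0.314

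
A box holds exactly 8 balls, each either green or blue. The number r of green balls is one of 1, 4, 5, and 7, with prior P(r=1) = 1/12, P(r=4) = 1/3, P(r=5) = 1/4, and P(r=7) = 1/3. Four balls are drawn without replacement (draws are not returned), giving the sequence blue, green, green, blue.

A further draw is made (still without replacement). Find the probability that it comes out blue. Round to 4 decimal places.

0.4038

Under each hypothesis, the probability of the observed sequence is: P(data | r = 1) = (7/8)(1/7)(0/6) = 0; P(data | r = 4) = (4/8)(4/7)(3/6)(3/5) = 3/35; P(data | r = 5) = (3/8)(5/7)(4/6)(2/5) = 1/14; P(data | r = 7) = (1/8)(7/7)(6/6)(0/5) = 0.
Multiplying each by its prior: 1/12 · 0 = 0, 1/3 · 3/35 = 1/35, 1/4 · 1/14 = 1/56, 1/3 · 0 = 0; these sum to 13/280.
The posterior is then P(r = 1 | data) = 0, P(r = 4 | data) = 8/13, P(r = 5 | data) = 5/13, P(r = 7 | data) = 0.
Averaging over the posterior, P(blue next | data) = (1/2)(8/13) + (1/4)(5/13) = 21/52.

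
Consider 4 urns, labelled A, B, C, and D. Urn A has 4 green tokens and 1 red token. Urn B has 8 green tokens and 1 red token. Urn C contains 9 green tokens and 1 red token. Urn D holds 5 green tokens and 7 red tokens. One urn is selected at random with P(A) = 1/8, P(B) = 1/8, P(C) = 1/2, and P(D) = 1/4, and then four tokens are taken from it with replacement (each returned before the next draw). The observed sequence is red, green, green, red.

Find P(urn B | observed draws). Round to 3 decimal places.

0.052

Under each hypothesis, the probability of the observed sequence is: P(data | urn A) = (1/5)(4/5)(4/5)(1/5) = 0.0256; P(data | urn B) = (1/9)(8/9)(8/9)(1/9) = 0.0097546; P(data | urn C) = (1/10)(9/10)(9/10)(1/10) = 0.0081; P(data | urn D) = (7/12)(5/12)(5/12)(7/12) = 0.059076.
Weighting by the prior gives 1/8 · 0.0256 = 0.0032, 1/8 · 0.0097546 = 0.0012193, 1/2 · 0.0081 = 0.00405, 1/4 · 0.059076 = 0.014769; with total 0.023238.
Therefore the posterior P(urn B | data) = (0.0012193) / (0.023238) = 0.05247.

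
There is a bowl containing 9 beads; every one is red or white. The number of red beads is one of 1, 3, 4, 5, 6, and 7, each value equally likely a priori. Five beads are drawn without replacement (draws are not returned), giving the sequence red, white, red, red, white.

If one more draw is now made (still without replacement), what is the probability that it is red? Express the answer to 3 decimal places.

0.571

The likelihood of the observed sequence under each hypothesis: P(data | r = 1) = (1/9)(8/8)(0/7) = 0; P(data | r = 3) = (3/9)(6/8)(2/7)(1/6)(5/5) = 1/84; P(data | r = 4) = (4/9)(5/8)(3/7)(2/6)(4/5) = 2/63; P(data | r = 5) = (5/9)(4/8)(4/7)(3/6)(3/5) = 1/21; P(data | r = 6) = (6/9)(3/8)(5/7)(4/6)(2/5) = 1/21; P(data | r = 7) = (7/9)(2/8)(6/7)(5/6)(1/5) = 1/36.
The prior-weighted likelihoods are 1/6 · 0 = 0, 1/6 · 1/84 = 1/504, 1/6 · 2/63 = 1/189, 1/6 · 1/21 = 1/126, 1/6 · 1/21 = 1/126, 1/6 · 1/36 = 1/216; these sum to 1/36.
Normalising, the posterior is P(r = 1 | data) = 0, P(r = 3 | data) = 1/14, P(r = 4 | data) = 4/21, P(r = 5 | data) = 2/7, P(r = 6 | data) = 2/7, P(r = 7 | data) = 1/6.
Averaging over the posterior, P(red next | data) = (0)(1/14) + (1/4)(4/21) + (1/2)(2/7) + (3/4)(2/7) + (1)(1/6) = 4/7.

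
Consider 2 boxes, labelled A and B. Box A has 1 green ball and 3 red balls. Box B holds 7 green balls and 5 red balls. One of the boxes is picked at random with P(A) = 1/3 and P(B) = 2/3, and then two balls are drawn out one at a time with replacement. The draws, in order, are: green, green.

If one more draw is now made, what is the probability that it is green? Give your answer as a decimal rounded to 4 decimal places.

0.5553

Under each hypothesis, the probability of the observed sequence is: P(data | box A) = (1/4)(1/4) = 1/16; P(data | box B) = (7/12)(7/12) = 49/144.
The prior-weighted likelihoods are 1/3 · 1/16 = 1/48, 2/3 · 49/144 = 49/216; with total 107/432.
Dividing through by the total gives posterior P(box A | data) = 0.084112, P(box B | data) = 0.91589.
So P(green next | data) = Σ P(green next | H) P(H | data) = (1/4)(0.084112) + (7/12)(0.91589) = 0.5553.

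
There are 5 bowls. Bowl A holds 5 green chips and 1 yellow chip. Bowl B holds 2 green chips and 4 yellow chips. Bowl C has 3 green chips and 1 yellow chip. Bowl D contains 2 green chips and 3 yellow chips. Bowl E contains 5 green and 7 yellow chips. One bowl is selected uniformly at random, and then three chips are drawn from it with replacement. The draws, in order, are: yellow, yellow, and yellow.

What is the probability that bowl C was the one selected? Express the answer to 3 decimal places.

Under each hypothesis, the probability of the observed sequence is: P(data | bowl A) = (1/6)(1/6)(1/6) = 0.0046296; P(data | bowl B) = (4/6)(4/6)(4/6) = 0.2963; P(data | bowl C) = (1/4)(1/4)(1/4) = 0.015625; P(data | bowl D) = (3/5)(3/5)(3/5) = 0.216; P(data | bowl E) = (7/12)(7/12)(7/12) = 0.1985.
Multiplying each by its prior: 1/5 · 0.0046296 = 0.00092593, 1/5 · 0.2963 = 0.059259, 1/5 · 0.015625 = 0.003125, 1/5 · 0.216 = 0.0432, 1/5 · 0.1985 = 0.039699; these sum to 0.14621.
Therefore the posterior P(bowl C | data) = (0.003125) / (0.14621) = 0.021373.

0.021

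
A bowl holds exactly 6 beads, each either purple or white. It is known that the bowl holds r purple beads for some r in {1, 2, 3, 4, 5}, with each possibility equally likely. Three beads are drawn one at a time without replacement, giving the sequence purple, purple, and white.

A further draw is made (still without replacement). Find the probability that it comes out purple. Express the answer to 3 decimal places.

The likelihood of the observed sequence under each hypothesis: P(data | r = 1) = (1/6)(0/5) = 0; P(data | r = 2) = (2/6)(1/5)(4/4) = 1/15; P(data | r = 3) = (3/6)(2/5)(3/4) = 3/20; P(data | r = 4) = (4/6)(3/5)(2/4) = 1/5; P(data | r = 5) = (5/6)(4/5)(1/4) = 1/6.
Weighting by the prior gives 1/5 · 0 = 0, 1/5 · 1/15 = 1/75, 1/5 · 3/20 = 3/100, 1/5 · 1/5 = 1/25, 1/5 · 1/6 = 1/30; these sum to 7/60.
Dividing through by the total gives posterior P(r = 1 | data) = 0, P(r = 2 | data) = 4/35, P(r = 3 | data) = 9/35, P(r = 4 | data) = 12/35, P(r = 5 | data) = 2/7.
So P(purple next | data) = Σ P(purple next | H) P(H | data) = (0)(4/35) + (1/3)(9/35) + (2/3)(12/35) + (1)(2/7) = 3/5.

0.600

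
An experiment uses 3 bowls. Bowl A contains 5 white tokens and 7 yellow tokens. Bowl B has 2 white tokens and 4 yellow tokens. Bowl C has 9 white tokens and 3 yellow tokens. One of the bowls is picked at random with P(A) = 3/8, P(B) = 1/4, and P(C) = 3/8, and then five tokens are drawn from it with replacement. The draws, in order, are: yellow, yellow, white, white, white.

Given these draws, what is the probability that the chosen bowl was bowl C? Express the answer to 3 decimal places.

0.426

Under each hypothesis, the probability of the observed sequence is: P(data | bowl A) = (7/12)(7/12)(5/12)(5/12)(5/12) = 0.024615; P(data | bowl B) = (4/6)(4/6)(2/6)(2/6)(2/6) = 0.016461; P(data | bowl C) = (3/12)(3/12)(9/12)(9/12)(9/12) = 0.026367.
The prior-weighted likelihoods are 3/8 · 0.024615 = 0.0092306, 1/4 · 0.016461 = 0.0041152, 3/8 · 0.026367 = 0.0098877; summing to 0.023234.
Therefore the posterior P(bowl C | data) = (0.0098877) / (0.023234) = 0.42558.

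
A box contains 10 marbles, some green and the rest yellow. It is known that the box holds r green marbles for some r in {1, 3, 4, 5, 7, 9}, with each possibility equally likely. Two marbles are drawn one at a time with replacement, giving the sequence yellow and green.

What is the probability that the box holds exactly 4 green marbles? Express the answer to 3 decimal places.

0.220

For each hypothesis, P(data | H) works out to: P(data | r = 1) = (9/10)(1/10) = 9/100; P(data | r = 3) = (7/10)(3/10) = 21/100; P(data | r = 4) = (6/10)(4/10) = 6/25; P(data | r = 5) = (5/10)(5/10) = 1/4; P(data | r = 7) = (3/10)(7/10) = 21/100; P(data | r = 9) = (1/10)(9/10) = 9/100.
Weighting by the prior gives 1/6 · 9/100 = 3/200, 1/6 · 21/100 = 7/200, 1/6 · 6/25 = 1/25, 1/6 · 1/4 = 1/24, 1/6 · 21/100 = 7/200, 1/6 · 9/100 = 3/200; with total 109/600.
By Bayes' rule, P(r = 4 | data) = (1/25) / (109/600) = 24/109.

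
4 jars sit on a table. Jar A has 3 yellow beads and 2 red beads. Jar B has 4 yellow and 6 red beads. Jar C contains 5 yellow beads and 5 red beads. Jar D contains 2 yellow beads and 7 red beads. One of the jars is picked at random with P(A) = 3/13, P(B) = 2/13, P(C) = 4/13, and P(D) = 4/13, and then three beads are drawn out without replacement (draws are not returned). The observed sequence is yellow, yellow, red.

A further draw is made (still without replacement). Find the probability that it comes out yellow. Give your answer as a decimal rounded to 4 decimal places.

0.4058

Compute the likelihood of the observed sequence for each case: P(data | jar A) = (3/5)(2/4)(2/3) = 1/5; P(data | jar B) = (4/10)(3/9)(6/8) = 1/10; P(data | jar C) = (5/10)(4/9)(5/8) = 5/36; P(data | jar D) = (2/9)(1/8)(7/7) = 1/36.
The prior-weighted likelihoods are 3/13 · 1/5 = 3/65, 2/13 · 1/10 = 1/65, 4/13 · 5/36 = 5/117, 4/13 · 1/36 = 1/117; summing to 22/195.
Normalising, the posterior is P(jar A | data) = 9/22, P(jar B | data) = 3/22, P(jar C | data) = 25/66, P(jar D | data) = 5/66.
The predictive probability is P(yellow next | data) = (1/2)(9/22) + (2/7)(3/22) + (3/7)(25/66) + (0)(5/66) = 125/308.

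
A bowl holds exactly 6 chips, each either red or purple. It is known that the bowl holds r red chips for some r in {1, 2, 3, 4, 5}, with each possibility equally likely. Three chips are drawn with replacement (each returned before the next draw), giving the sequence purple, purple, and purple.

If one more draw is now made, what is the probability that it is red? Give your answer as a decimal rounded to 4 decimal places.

For each hypothesis, P(data | H) works out to: P(data | r = 1) = (5/6)(5/6)(5/6) = 0.5787; P(data | r = 2) = (4/6)(4/6)(4/6) = 0.2963; P(data | r = 3) = (3/6)(3/6)(3/6) = 0.125; P(data | r = 4) = (2/6)(2/6)(2/6) = 0.037037; P(data | r = 5) = (1/6)(1/6)(1/6) = 0.0046296.
Multiplying each by its prior: 1/5 · 0.5787 = 0.11574, 1/5 · 0.2963 = 0.059259, 1/5 · 0.125 = 0.025, 1/5 · 0.037037 = 0.0074074, 1/5 · 0.0046296 = 0.00092593; summing to 0.20833.
The posterior is then P(r = 1 | data) = 0.55556, P(r = 2 | data) = 0.28444, P(r = 3 | data) = 0.12, P(r = 4 | data) = 0.035556, P(r = 5 | data) = 0.0044444.
The predictive probability is P(red next | data) = (1/6)(0.55556) + (1/3)(0.28444) + (1/2)(0.12) + (2/3)(0.035556) + (5/6)(0.0044444) = 0.27481.

0.2748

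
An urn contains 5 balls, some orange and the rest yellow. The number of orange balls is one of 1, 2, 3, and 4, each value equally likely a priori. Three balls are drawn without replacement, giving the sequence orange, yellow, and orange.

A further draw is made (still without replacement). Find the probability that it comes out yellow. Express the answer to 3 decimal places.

Compute the likelihood of the observed sequence for each case: P(data | r = 1) = (1/5)(4/4)(0/3) = 0; P(data | r = 2) = (2/5)(3/4)(1/3) = 1/10; P(data | r = 3) = (3/5)(2/4)(2/3) = 1/5; P(data | r = 4) = (4/5)(1/4)(3/3) = 1/5.
Weighting by the prior gives 1/4 · 0 = 0, 1/4 · 1/10 = 1/40, 1/4 · 1/5 = 1/20, 1/4 · 1/5 = 1/20; with total 1/8.
The posterior is then P(r = 1 | data) = 0, P(r = 2 | data) = 1/5, P(r = 3 | data) = 2/5, P(r = 4 | data) = 2/5.
The predictive probability is P(yellow next | data) = (1)(1/5) + (1/2)(2/5) + (0)(2/5) = 2/5.

0.400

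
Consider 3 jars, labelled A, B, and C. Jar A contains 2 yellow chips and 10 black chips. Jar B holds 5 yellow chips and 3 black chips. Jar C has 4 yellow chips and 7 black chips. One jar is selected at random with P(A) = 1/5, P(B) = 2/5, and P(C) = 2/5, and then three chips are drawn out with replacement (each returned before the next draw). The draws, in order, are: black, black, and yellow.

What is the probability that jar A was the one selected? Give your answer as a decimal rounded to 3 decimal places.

0.197

Under each hypothesis, the probability of the observed sequence is: P(data | jar A) = (10/12)(10/12)(2/12) = 0.11574; P(data | jar B) = (3/8)(3/8)(5/8) = 0.087891; P(data | jar C) = (7/11)(7/11)(4/11) = 0.14726.
Weighting by the prior gives 1/5 · 0.11574 = 0.023148, 2/5 · 0.087891 = 0.035156, 2/5 · 0.14726 = 0.058903; these sum to 0.11721.
Hence P(jar A | data) = (0.023148) / (0.11721) = 0.1975.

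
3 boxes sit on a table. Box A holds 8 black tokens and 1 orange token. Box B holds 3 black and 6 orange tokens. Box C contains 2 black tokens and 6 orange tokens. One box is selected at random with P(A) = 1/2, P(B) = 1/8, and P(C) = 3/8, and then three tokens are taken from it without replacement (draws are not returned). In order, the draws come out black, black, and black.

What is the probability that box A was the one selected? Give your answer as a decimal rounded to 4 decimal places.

0.9956

For each hypothesis, P(data | H) works out to: P(data | box A) = (8/9)(7/8)(6/7) = 2/3; P(data | box B) = (3/9)(2/8)(1/7) = 1/84; P(data | box C) = (2/8)(1/7)(0/6) = 0.
Multiplying each by its prior: 1/2 · 2/3 = 1/3, 1/8 · 1/84 = 1/672, 3/8 · 0 = 0; summing to 75/224.
By Bayes' rule, P(box A | data) = (1/3) / (75/224) = 224/225.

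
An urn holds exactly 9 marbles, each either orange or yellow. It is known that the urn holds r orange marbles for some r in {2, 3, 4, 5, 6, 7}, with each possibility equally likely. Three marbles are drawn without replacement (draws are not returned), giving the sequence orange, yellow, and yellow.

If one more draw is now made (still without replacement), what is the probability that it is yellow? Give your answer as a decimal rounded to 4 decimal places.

0.5385

Compute the likelihood of the observed sequence for each case: P(data | r = 2) = (2/9)(7/8)(6/7) = 1/6; P(data | r = 3) = (3/9)(6/8)(5/7) = 5/28; P(data | r = 4) = (4/9)(5/8)(4/7) = 10/63; P(data | r = 5) = (5/9)(4/8)(3/7) = 5/42; P(data | r = 6) = (6/9)(3/8)(2/7) = 1/14; P(data | r = 7) = (7/9)(2/8)(1/7) = 1/36.
Multiplying each by its prior: 1/6 · 1/6 = 1/36, 1/6 · 5/28 = 5/168, 1/6 · 10/63 = 5/189, 1/6 · 5/42 = 5/252, 1/6 · 1/14 = 1/84, 1/6 · 1/36 = 1/216; summing to 13/108.
Normalising, the posterior is P(r = 2 | data) = 3/13, P(r = 3 | data) = 45/182, P(r = 4 | data) = 20/91, P(r = 5 | data) = 15/91, P(r = 6 | data) = 9/91, P(r = 7 | data) = 1/26.
So P(yellow next | data) = Σ P(yellow next | H) P(H | data) = (5/6)(3/13) + (2/3)(45/182) + (1/2)(20/91) + (1/3)(15/91) + (1/6)(9/91) + (0)(1/26) = 7/13.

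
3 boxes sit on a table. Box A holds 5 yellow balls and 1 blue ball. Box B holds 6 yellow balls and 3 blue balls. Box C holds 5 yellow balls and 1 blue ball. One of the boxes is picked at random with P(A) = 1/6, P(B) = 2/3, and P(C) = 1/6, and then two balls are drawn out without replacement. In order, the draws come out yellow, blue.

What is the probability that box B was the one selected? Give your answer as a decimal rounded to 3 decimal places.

For each hypothesis, P(data | H) works out to: P(data | box A) = (5/6)(1/5) = 1/6; P(data | box B) = (6/9)(3/8) = 1/4; P(data | box C) = (5/6)(1/5) = 1/6.
Weighting by the prior gives 1/6 · 1/6 = 1/36, 2/3 · 1/4 = 1/6, 1/6 · 1/6 = 1/36; summing to 2/9.
Hence P(box B | data) = (1/6) / (2/9) = 3/4.

0.750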